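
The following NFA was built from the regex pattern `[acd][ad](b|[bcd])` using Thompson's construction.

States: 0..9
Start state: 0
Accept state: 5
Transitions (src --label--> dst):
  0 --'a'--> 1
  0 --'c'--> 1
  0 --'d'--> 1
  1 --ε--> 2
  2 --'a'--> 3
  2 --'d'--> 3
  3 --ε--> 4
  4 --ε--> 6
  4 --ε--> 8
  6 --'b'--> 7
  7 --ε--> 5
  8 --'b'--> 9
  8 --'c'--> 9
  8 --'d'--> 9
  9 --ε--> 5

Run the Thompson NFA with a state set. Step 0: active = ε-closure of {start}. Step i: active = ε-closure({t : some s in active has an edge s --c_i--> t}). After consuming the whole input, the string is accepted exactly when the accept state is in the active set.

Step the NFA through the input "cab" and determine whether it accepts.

Answer: ACCEPT

Steps:
S₀ = ε-closure({0}) = {0}
'c' @ 1: {1,2}
'a' @ 2: {3,4,6,8}
'b' @ 3: {5,7,9}  [accepting]
end set {5,7,9} — state 5 in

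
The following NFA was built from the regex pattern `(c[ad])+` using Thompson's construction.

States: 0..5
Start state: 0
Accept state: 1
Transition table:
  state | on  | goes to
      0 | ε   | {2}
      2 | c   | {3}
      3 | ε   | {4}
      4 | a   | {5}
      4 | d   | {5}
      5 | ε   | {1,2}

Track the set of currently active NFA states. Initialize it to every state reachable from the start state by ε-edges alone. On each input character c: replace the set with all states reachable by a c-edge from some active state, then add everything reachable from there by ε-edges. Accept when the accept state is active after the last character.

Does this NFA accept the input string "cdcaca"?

Answer: ACCEPT

Steps:
S₀ = ε-closure({0}) = {0,2}
'c' @ 1: {3,4}
'd' @ 2: {1,2,5}  (accept∈set)
'c' @ 3: {3,4}
'a' @ 4: {1,2,5}  (accept∈set)
'c' @ 5: {3,4}
'a' @ 6: {1,2,5}  (accept∈set)
end set {1,2,5} — state 1 in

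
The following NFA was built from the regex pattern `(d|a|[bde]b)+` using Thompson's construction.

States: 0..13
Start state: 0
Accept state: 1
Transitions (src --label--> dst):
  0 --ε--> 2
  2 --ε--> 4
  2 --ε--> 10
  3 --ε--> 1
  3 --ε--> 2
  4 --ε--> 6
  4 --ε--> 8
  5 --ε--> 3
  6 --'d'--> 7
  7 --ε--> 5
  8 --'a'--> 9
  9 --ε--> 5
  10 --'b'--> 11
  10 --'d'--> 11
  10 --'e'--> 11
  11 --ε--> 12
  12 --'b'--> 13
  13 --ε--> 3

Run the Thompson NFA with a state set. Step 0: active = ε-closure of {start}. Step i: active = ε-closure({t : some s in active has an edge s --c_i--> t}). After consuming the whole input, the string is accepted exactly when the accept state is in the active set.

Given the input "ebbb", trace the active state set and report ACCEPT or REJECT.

Answer: ACCEPT

Steps:
S₀ = ε-closure({0}) = {0,2,4,6,8,10}
'e' @ 1: {11,12}
'b' @ 2: {1,2,3,4,6,8,10,13}  (accept∈set)
'b' @ 3: {11,12}
'b' @ 4: {1,2,3,4,6,8,10,13}  (accept∈set)
end set {1,2,3,4,6,8,10,13} — state 1 in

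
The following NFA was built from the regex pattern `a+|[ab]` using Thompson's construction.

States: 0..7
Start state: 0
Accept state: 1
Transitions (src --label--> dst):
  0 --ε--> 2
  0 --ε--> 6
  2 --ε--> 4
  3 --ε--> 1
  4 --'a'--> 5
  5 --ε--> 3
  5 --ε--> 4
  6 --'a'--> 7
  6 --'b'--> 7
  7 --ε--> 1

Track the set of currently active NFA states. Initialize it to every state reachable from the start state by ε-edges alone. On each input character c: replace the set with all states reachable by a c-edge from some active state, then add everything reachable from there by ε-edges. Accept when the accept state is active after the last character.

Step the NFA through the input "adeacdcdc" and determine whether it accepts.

Answer: REJECT

Derivation:
start: ε-closure({0}) = {0,2,4,6}
'a' @ 1: {1,3,4,5,7}  ✓accept
'd' @ 2: {}  — dead — no transitions
rest 'eacdcdc' ignored (set empty)
after full input: {}  (accept=1 not in)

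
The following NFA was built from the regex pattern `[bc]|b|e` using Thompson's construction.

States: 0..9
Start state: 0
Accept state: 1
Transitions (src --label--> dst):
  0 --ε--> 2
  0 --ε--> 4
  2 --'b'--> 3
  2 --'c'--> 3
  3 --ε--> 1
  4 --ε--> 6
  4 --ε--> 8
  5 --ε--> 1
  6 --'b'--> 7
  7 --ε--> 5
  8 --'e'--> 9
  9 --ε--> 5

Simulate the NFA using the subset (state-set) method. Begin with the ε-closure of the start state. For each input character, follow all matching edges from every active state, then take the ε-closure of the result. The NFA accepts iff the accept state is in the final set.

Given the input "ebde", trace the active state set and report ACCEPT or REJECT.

S₀ = ε-closure({0}) = {0,2,4,6,8}
'e' @ 1: {1,5,9}  ✓accept
'b' @ 2: {}  — state set empty
rest 'de' ignored (set empty)
after full input: {}  (accept=1 not in)

Answer: REJECT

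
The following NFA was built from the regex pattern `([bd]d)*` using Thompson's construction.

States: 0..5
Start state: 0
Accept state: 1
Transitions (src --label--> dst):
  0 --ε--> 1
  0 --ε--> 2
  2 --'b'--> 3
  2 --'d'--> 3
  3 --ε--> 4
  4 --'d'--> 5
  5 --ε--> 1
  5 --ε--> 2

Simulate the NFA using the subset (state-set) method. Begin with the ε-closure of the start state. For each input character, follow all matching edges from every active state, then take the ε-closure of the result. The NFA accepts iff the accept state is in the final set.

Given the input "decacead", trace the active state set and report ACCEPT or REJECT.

initial (ε-close {0}): {0,1,2}
'd' @ 1: {3,4}
'e' @ 2: {}  — dead — no transitions
rest 'cacead' ignored (set empty)
end set {} — state 1 not in

Answer: REJECT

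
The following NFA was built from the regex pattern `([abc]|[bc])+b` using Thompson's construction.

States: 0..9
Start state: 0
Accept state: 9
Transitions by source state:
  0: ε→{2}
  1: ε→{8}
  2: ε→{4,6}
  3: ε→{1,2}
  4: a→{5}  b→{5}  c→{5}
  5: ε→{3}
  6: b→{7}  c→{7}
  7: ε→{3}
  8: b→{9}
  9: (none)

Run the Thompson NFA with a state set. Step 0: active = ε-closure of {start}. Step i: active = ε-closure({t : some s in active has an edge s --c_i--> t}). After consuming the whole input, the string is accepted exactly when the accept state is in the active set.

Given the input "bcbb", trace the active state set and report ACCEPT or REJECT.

initial (ε-close {0}): {0,2,4,6}
'b' @ 1: {1,2,3,4,5,6,7,8}
'c' @ 2: {1,2,3,4,5,6,7,8}
'b' @ 3: {1,2,3,4,5,6,7,8,9}  (accept∈set)
'b' @ 4: {1,2,3,4,5,6,7,8,9}  (accept∈set)
final: {1,2,3,4,5,6,7,8,9}; accept 9 in set

Answer: ACCEPT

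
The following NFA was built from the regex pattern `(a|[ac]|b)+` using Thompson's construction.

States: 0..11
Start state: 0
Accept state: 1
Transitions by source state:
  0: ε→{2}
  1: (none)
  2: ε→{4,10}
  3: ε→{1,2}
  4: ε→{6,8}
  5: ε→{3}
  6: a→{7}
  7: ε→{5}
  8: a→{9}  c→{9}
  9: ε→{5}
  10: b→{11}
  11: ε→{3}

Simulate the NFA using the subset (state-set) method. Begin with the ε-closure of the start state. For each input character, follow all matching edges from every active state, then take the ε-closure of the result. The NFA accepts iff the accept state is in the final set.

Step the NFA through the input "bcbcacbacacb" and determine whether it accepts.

initial (ε-close {0}): {0,2,4,6,8,10}
'b' @ 1: {1,2,3,4,6,8,10,11}  (accept∈set)
'c' @ 2: {1,2,3,4,5,6,8,9,10}  (accept∈set)
'b' @ 3: {1,2,3,4,6,8,10,11}  (accept∈set)
'c' @ 4: {1,2,3,4,5,6,8,9,10}  (accept∈set)
'a' @ 5: {1,2,3,4,5,6,7,8,9,10}  (accept∈set)
'c' @ 6: {1,2,3,4,5,6,8,9,10}  (accept∈set)
'b' @ 7: {1,2,3,4,6,8,10,11}  (accept∈set)
'a' @ 8: {1,2,3,4,5,6,7,8,9,10}  (accept∈set)
'c' @ 9: {1,2,3,4,5,6,8,9,10}  (accept∈set)
'a' @ 10: {1,2,3,4,5,6,7,8,9,10}  (accept∈set)
'c' @ 11: {1,2,3,4,5,6,8,9,10}  (accept∈set)
'b' @ 12: {1,2,3,4,6,8,10,11}  (accept∈set)
final: {1,2,3,4,6,8,10,11}; accept 1 in set

Answer: ACCEPT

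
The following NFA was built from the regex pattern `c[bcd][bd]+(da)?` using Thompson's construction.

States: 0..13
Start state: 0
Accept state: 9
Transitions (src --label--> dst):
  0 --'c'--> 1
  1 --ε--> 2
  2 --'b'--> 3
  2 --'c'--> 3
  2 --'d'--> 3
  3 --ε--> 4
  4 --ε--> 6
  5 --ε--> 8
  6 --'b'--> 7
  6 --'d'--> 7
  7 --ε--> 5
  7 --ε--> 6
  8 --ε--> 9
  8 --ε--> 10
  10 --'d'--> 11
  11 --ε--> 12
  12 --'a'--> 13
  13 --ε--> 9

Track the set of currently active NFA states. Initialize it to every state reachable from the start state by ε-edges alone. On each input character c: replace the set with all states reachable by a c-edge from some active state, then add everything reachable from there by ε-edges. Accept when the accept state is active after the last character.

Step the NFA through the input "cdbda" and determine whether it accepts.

Answer: ACCEPT

Trace:
start: ε-closure({0}) = {0}
'c' @ 1: {1,2}
'd' @ 2: {3,4,6}
'b' @ 3: {5,6,7,8,9,10}  ✓accept
'd' @ 4: {5,6,7,8,9,10,11,12}  ✓accept
'a' @ 5: {9,13}  ✓accept
after full input: {9,13}  (accept=9 in)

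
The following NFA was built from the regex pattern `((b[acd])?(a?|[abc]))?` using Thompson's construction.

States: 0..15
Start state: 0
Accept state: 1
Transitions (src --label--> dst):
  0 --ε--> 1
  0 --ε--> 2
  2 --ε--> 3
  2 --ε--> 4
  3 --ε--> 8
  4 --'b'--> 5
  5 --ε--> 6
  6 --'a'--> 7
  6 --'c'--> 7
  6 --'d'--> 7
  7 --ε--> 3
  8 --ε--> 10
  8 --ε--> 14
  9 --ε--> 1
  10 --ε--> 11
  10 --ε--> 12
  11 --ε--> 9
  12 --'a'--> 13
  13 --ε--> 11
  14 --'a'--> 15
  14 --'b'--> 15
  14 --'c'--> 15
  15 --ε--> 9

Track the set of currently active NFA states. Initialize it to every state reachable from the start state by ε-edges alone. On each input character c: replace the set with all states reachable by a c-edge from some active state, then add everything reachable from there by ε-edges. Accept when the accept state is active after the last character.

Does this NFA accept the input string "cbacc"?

Answer: REJECT

Trace:
S₀ = ε-closure({0}) = {0,1,2,3,4,8,9,10,11,12,14}
'c' @ 1: {1,9,15}  ✓accept
'b' @ 2: {}  — state set empty
rest 'acc' ignored (set empty)
after full input: {}  (accept=1 not in)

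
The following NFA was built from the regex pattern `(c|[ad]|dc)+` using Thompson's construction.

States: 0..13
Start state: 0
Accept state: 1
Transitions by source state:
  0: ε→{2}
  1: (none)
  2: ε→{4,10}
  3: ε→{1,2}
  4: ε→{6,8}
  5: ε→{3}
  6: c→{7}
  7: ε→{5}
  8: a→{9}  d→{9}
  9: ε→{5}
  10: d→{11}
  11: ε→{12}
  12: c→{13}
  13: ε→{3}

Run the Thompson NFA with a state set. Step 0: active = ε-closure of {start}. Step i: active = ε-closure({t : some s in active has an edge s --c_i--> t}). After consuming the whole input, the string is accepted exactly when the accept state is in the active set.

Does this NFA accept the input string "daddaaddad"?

Answer: ACCEPT

Derivation:
S₀ = ε-closure({0}) = {0,2,4,6,8,10}
'd' @ 1: {1,2,3,4,5,6,8,9,10,11,12}  (accept∈set)
'a' @ 2: {1,2,3,4,5,6,8,9,10}  (accept∈set)
'd' @ 3: {1,2,3,4,5,6,8,9,10,11,12}  (accept∈set)
'd' @ 4: {1,2,3,4,5,6,8,9,10,11,12}  (accept∈set)
'a' @ 5: {1,2,3,4,5,6,8,9,10}  (accept∈set)
'a' @ 6: {1,2,3,4,5,6,8,9,10}  (accept∈set)
'd' @ 7: {1,2,3,4,5,6,8,9,10,11,12}  (accept∈set)
'd' @ 8: {1,2,3,4,5,6,8,9,10,11,12}  (accept∈set)
'a' @ 9: {1,2,3,4,5,6,8,9,10}  (accept∈set)
'd' @ 10: {1,2,3,4,5,6,8,9,10,11,12}  (accept∈set)
end set {1,2,3,4,5,6,8,9,10,11,12} — state 1 in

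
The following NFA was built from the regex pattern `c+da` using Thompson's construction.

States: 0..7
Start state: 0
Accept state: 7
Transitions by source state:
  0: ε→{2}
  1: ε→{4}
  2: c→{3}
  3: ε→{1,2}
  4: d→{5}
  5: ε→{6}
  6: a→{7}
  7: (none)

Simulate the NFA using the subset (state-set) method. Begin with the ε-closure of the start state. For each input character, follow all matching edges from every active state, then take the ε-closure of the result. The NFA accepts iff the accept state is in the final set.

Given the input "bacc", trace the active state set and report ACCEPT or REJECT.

Answer: REJECT

Trace:
start: ε-closure({0}) = {0,2}
'b' @ 1: {}  — no active states
rest 'acc' ignored (set empty)
after full input: {}  (accept=7 not in)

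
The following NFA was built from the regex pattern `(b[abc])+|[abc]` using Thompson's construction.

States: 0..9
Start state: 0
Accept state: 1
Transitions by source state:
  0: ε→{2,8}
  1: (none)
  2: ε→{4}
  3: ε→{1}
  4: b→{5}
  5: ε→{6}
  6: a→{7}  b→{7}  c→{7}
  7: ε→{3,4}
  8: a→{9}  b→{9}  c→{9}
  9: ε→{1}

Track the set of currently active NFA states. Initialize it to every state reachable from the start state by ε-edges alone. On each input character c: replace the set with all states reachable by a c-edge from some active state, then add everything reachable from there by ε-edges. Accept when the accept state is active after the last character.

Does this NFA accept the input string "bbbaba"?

Answer: ACCEPT

Derivation:
S₀ = ε-closure({0}) = {0,2,4,8}
'b' @ 1: {1,5,6,9}  (accept∈set)
'b' @ 2: {1,3,4,7}  (accept∈set)
'b' @ 3: {5,6}
'a' @ 4: {1,3,4,7}  (accept∈set)
'b' @ 5: {5,6}
'a' @ 6: {1,3,4,7}  (accept∈set)
final: {1,3,4,7}; accept 1 in set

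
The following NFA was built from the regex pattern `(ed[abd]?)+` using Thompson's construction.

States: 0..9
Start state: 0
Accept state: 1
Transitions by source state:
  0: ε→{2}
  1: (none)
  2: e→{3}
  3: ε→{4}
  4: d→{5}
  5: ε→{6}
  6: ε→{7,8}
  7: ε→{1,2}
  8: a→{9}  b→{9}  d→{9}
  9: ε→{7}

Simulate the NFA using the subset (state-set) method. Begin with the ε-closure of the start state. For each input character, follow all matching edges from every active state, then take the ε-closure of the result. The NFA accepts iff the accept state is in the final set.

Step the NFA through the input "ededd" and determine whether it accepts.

initial (ε-close {0}): {0,2}
'e' @ 1: {3,4}
'd' @ 2: {1,2,5,6,7,8}  (accept∈set)
'e' @ 3: {3,4}
'd' @ 4: {1,2,5,6,7,8}  (accept∈set)
'd' @ 5: {1,2,7,9}  (accept∈set)
final: {1,2,7,9}; accept 1 in set

Answer: ACCEPT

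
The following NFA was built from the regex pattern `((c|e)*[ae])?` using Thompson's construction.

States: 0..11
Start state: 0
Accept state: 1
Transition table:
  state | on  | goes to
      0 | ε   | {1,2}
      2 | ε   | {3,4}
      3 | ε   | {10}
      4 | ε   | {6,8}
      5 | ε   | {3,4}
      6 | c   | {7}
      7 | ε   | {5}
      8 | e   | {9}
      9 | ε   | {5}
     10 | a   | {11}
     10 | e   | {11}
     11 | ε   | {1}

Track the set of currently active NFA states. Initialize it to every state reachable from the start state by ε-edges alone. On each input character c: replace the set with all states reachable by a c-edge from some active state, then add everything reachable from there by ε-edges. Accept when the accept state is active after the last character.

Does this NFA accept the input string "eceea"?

Answer: ACCEPT

Steps:
S₀ = ε-closure({0}) = {0,1,2,3,4,6,8,10}
'e' @ 1: {1,3,4,5,6,8,9,10,11}  ✓accept
'c' @ 2: {3,4,5,6,7,8,10}
'e' @ 3: {1,3,4,5,6,8,9,10,11}  ✓accept
'e' @ 4: {1,3,4,5,6,8,9,10,11}  ✓accept
'a' @ 5: {1,11}  ✓accept
final: {1,11}; accept 1 in set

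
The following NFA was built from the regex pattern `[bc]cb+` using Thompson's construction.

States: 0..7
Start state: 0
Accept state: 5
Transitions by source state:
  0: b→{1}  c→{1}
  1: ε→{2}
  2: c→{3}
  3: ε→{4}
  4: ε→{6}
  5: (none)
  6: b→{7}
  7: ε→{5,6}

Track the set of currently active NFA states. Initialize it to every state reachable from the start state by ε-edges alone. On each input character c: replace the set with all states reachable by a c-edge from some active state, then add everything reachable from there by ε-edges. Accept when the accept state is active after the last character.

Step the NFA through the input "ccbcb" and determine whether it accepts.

Answer: REJECT

Derivation:
start: ε-closure({0}) = {0}
'c' @ 1: {1,2}
'c' @ 2: {3,4,6}
'b' @ 3: {5,6,7}  (accept∈set)
'c' @ 4: {}  — dead — no transitions
rest 'b' ignored (set empty)
after full input: {}  (accept=5 not in)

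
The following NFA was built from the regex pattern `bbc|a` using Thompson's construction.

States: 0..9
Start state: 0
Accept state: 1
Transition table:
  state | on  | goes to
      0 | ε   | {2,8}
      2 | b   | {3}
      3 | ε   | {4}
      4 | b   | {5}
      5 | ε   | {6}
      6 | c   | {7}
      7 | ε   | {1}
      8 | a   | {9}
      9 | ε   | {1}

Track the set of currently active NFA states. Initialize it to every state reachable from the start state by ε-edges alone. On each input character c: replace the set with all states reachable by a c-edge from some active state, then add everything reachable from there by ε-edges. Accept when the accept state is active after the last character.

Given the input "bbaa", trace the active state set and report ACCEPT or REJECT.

Answer: REJECT

Trace:
initial (ε-close {0}): {0,2,8}
'b' @ 1: {3,4}
'b' @ 2: {5,6}
'a' @ 3: {}  — state set empty
rest 'a' ignored (set empty)
after full input: {}  (accept=1 not in)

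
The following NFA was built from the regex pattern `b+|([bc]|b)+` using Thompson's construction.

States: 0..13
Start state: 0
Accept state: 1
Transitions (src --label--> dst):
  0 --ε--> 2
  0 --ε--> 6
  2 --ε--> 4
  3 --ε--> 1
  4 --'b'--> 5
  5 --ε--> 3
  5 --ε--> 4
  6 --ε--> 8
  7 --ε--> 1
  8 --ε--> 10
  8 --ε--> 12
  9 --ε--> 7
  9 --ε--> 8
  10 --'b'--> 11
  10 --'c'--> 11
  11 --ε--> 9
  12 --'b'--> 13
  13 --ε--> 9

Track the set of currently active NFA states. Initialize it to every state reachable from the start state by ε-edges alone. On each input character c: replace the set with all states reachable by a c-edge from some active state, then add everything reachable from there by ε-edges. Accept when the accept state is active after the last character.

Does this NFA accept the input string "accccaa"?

Answer: REJECT

Derivation:
S₀ = ε-closure({0}) = {0,2,4,6,8,10,12}
'a' @ 1: {}  — state set empty
rest 'ccccaa' ignored (set empty)
after full input: {}  (accept=1 not in)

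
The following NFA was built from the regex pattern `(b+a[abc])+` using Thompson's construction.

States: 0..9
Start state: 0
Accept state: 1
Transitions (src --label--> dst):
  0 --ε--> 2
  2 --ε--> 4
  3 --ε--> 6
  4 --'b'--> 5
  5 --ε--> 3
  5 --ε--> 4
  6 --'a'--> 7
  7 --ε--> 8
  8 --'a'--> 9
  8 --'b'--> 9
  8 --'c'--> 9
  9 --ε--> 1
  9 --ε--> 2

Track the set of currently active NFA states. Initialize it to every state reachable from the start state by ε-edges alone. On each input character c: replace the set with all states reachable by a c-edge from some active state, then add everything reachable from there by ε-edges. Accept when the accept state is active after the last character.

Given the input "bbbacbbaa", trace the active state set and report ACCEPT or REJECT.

Answer: ACCEPT

Derivation:
initial (ε-close {0}): {0,2,4}
'b' @ 1: {3,4,5,6}
'b' @ 2: {3,4,5,6}
'b' @ 3: {3,4,5,6}
'a' @ 4: {7,8}
'c' @ 5: {1,2,4,9}  ✓accept
'b' @ 6: {3,4,5,6}
'b' @ 7: {3,4,5,6}
'a' @ 8: {7,8}
'a' @ 9: {1,2,4,9}  ✓accept
after full input: {1,2,4,9}  (accept=1 in)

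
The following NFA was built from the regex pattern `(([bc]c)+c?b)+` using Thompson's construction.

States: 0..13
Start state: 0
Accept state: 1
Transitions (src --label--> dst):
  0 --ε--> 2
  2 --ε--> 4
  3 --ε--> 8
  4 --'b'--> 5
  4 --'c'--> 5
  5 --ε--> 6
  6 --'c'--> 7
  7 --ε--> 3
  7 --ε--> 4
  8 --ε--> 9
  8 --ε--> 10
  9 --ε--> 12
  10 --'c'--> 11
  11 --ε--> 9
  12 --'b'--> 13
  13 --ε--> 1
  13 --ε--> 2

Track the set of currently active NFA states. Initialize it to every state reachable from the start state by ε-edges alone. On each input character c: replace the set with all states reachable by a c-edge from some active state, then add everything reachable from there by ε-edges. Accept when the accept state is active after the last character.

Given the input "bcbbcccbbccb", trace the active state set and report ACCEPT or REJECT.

Answer: ACCEPT

Trace:
S₀ = ε-closure({0}) = {0,2,4}
'b' @ 1: {5,6}
'c' @ 2: {3,4,7,8,9,10,12}
'b' @ 3: {1,2,4,5,6,13}  [accepting]
'b' @ 4: {5,6}
'c' @ 5: {3,4,7,8,9,10,12}
'c' @ 6: {5,6,9,11,12}
'c' @ 7: {3,4,7,8,9,10,12}
'b' @ 8: {1,2,4,5,6,13}  [accepting]
'b' @ 9: {5,6}
'c' @ 10: {3,4,7,8,9,10,12}
'c' @ 11: {5,6,9,11,12}
'b' @ 12: {1,2,4,13}  [accepting]
final: {1,2,4,13}; accept 1 in set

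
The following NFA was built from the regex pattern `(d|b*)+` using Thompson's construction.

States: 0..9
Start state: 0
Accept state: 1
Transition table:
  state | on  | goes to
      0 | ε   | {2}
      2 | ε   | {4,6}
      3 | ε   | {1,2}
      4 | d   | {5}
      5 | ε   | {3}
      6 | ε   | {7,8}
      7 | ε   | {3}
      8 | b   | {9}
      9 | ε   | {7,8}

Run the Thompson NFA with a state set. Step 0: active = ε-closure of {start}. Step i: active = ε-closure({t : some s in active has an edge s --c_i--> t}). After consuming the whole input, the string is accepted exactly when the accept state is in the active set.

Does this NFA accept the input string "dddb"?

Answer: ACCEPT

Trace:
initial (ε-close {0}): {0,1,2,3,4,6,7,8}
'd' @ 1: {1,2,3,4,5,6,7,8}  ✓accept
'd' @ 2: {1,2,3,4,5,6,7,8}  ✓accept
'd' @ 3: {1,2,3,4,5,6,7,8}  ✓accept
'b' @ 4: {1,2,3,4,6,7,8,9}  ✓accept
end set {1,2,3,4,6,7,8,9} — state 1 in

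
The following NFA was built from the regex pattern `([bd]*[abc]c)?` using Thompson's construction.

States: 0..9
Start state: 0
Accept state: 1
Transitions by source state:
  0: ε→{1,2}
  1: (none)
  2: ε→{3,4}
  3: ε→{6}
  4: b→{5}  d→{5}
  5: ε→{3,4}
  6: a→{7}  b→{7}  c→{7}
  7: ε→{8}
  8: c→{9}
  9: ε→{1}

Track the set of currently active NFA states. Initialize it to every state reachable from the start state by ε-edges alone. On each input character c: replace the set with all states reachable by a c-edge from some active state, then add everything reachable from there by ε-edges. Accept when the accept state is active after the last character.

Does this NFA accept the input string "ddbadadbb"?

Answer: REJECT

Trace:
S₀ = ε-closure({0}) = {0,1,2,3,4,6}
'd' @ 1: {3,4,5,6}
'd' @ 2: {3,4,5,6}
'b' @ 3: {3,4,5,6,7,8}
'a' @ 4: {7,8}
'd' @ 5: {}  — state set empty
rest 'adbb' ignored (set empty)
after full input: {}  (accept=1 not in)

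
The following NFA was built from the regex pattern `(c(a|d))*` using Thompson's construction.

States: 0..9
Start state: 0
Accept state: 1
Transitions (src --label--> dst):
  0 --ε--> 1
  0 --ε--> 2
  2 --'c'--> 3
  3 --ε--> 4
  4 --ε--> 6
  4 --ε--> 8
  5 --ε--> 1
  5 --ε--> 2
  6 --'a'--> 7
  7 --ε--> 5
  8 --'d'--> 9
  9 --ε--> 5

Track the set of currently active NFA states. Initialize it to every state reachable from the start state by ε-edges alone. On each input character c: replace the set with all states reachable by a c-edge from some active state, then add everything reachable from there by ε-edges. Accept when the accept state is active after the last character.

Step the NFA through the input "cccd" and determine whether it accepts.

Answer: REJECT

Trace:
start: ε-closure({0}) = {0,1,2}
'c' @ 1: {3,4,6,8}
'c' @ 2: {}  — dead — no transitions
rest 'cd' ignored (set empty)
final: {}; accept 1 not in set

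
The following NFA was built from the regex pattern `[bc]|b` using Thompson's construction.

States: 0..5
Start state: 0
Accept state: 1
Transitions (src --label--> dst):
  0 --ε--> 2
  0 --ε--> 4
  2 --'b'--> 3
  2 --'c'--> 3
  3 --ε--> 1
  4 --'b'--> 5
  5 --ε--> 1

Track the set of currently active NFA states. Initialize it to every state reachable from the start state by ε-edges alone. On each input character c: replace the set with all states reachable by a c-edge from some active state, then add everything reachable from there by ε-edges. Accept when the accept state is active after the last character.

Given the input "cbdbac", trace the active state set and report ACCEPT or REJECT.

Answer: REJECT

Trace:
S₀ = ε-closure({0}) = {0,2,4}
'c' @ 1: {1,3}  ✓accept
'b' @ 2: {}  — dead — no transitions
rest 'dbac' ignored (set empty)
after full input: {}  (accept=1 not in)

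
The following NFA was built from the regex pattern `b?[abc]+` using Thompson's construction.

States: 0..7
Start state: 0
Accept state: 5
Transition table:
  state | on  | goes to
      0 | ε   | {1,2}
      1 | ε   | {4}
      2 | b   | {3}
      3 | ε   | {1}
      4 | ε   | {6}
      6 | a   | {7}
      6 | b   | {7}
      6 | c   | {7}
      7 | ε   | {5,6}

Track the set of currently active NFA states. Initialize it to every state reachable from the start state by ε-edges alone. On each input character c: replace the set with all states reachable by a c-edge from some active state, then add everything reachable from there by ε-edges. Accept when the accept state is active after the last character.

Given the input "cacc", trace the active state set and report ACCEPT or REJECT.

S₀ = ε-closure({0}) = {0,1,2,4,6}
'c' @ 1: {5,6,7}  [accepting]
'a' @ 2: {5,6,7}  [accepting]
'c' @ 3: {5,6,7}  [accepting]
'c' @ 4: {5,6,7}  [accepting]
final: {5,6,7}; accept 5 in set

Answer: ACCEPT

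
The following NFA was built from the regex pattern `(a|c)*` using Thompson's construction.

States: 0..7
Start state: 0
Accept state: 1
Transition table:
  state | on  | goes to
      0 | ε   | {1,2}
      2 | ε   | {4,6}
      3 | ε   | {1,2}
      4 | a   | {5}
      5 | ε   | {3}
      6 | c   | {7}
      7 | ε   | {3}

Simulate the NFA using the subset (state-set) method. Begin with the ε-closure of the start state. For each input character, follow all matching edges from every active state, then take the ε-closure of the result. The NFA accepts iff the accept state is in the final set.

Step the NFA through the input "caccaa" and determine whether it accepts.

S₀ = ε-closure({0}) = {0,1,2,4,6}
'c' @ 1: {1,2,3,4,6,7}  ✓accept
'a' @ 2: {1,2,3,4,5,6}  ✓accept
'c' @ 3: {1,2,3,4,6,7}  ✓accept
'c' @ 4: {1,2,3,4,6,7}  ✓accept
'a' @ 5: {1,2,3,4,5,6}  ✓accept
'a' @ 6: {1,2,3,4,5,6}  ✓accept
after full input: {1,2,3,4,5,6}  (accept=1 in)

Answer: ACCEPT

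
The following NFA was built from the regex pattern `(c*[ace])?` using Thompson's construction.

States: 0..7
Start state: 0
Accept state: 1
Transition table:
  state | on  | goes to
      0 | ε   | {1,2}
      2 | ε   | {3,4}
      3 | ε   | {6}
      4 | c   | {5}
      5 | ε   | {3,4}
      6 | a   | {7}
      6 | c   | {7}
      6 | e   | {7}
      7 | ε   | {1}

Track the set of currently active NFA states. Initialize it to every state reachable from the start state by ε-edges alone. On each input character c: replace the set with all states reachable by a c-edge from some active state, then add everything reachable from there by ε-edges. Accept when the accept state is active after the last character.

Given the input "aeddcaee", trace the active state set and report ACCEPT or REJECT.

Answer: REJECT

Derivation:
initial (ε-close {0}): {0,1,2,3,4,6}
'a' @ 1: {1,7}  (accept∈set)
'e' @ 2: {}  — dead — no transitions
rest 'ddcaee' ignored (set empty)
final: {}; accept 1 not in set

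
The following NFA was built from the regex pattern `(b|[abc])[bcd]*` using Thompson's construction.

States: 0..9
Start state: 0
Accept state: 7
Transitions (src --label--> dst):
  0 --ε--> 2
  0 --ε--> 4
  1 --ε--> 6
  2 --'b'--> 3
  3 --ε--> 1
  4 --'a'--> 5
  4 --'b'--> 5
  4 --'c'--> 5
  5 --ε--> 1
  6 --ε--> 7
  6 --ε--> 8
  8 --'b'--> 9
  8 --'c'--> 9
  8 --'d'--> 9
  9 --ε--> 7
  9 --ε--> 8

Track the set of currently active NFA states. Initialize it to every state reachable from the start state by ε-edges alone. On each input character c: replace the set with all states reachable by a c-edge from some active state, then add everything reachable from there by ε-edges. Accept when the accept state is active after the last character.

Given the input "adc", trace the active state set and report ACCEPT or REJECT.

start: ε-closure({0}) = {0,2,4}
'a' @ 1: {1,5,6,7,8}  (accept∈set)
'd' @ 2: {7,8,9}  (accept∈set)
'c' @ 3: {7,8,9}  (accept∈set)
after full input: {7,8,9}  (accept=7 in)

Answer: ACCEPT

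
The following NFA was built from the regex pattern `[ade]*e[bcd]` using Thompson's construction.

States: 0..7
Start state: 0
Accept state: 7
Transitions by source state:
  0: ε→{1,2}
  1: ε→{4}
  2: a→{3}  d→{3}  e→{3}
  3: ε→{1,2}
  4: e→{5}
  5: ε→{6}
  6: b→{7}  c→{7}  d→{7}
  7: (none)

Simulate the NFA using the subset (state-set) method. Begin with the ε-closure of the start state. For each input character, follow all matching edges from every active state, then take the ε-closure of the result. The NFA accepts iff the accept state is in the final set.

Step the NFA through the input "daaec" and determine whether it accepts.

Answer: ACCEPT

Trace:
start: ε-closure({0}) = {0,1,2,4}
'd' @ 1: {1,2,3,4}
'a' @ 2: {1,2,3,4}
'a' @ 3: {1,2,3,4}
'e' @ 4: {1,2,3,4,5,6}
'c' @ 5: {7}  [accepting]
end set {7} — state 7 in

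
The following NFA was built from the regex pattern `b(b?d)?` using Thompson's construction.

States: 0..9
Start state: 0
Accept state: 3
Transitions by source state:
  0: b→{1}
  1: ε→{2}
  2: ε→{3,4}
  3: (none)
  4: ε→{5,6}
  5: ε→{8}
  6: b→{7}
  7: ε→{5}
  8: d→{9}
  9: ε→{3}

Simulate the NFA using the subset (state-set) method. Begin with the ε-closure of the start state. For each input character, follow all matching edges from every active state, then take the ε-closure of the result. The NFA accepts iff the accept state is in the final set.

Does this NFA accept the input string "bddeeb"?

S₀ = ε-closure({0}) = {0}
'b' @ 1: {1,2,3,4,5,6,8}  (accept∈set)
'd' @ 2: {3,9}  (accept∈set)
'd' @ 3: {}  — state set empty
rest 'eeb' ignored (set empty)
final: {}; accept 3 not in set

Answer: REJECT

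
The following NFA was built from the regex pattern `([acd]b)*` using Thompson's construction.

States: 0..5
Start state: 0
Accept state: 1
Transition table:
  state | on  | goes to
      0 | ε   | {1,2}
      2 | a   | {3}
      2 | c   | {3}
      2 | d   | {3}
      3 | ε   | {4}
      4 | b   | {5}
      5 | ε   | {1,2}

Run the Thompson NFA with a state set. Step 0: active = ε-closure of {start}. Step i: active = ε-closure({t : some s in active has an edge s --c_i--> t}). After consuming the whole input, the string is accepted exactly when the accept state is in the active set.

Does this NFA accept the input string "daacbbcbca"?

Answer: REJECT

Trace:
initial (ε-close {0}): {0,1,2}
'd' @ 1: {3,4}
'a' @ 2: {}  — dead — no transitions
rest 'acbbcbca' ignored (set empty)
after full input: {}  (accept=1 not in)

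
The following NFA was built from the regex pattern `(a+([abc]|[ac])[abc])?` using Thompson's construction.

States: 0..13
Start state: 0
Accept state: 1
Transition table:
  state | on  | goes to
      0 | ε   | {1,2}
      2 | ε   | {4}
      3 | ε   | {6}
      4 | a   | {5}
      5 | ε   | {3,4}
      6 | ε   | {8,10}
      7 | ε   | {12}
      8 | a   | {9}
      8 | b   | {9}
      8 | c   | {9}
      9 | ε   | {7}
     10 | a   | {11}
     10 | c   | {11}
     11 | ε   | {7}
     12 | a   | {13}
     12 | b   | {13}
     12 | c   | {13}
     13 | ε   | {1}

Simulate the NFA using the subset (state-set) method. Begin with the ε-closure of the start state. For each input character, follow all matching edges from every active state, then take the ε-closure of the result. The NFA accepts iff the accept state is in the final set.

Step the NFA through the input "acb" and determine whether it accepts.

Answer: ACCEPT

Derivation:
initial (ε-close {0}): {0,1,2,4}
'a' @ 1: {3,4,5,6,8,10}
'c' @ 2: {7,9,11,12}
'b' @ 3: {1,13}  (accept∈set)
final: {1,13}; accept 1 in set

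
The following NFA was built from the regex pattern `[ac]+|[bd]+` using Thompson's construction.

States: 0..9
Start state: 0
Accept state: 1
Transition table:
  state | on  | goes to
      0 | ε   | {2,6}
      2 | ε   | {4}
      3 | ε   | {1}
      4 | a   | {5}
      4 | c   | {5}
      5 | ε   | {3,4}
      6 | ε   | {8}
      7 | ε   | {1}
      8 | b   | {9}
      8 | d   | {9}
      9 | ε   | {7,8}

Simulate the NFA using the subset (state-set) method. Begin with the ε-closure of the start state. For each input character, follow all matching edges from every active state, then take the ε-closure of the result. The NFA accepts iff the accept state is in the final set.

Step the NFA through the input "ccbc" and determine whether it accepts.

Answer: REJECT

Steps:
start: ε-closure({0}) = {0,2,4,6,8}
'c' @ 1: {1,3,4,5}  [accepting]
'c' @ 2: {1,3,4,5}  [accepting]
'b' @ 3: {}  — state set empty
rest 'c' ignored (set empty)
end set {} — state 1 not in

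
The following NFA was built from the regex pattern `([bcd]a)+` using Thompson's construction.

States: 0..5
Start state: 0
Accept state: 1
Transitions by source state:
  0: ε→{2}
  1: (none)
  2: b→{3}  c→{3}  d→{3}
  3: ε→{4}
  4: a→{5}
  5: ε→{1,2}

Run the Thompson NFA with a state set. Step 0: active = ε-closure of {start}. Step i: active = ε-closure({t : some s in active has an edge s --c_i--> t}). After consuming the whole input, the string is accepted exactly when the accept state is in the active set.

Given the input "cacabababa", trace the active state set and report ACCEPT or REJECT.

Answer: ACCEPT

Steps:
initial (ε-close {0}): {0,2}
'c' @ 1: {3,4}
'a' @ 2: {1,2,5}  ✓accept
'c' @ 3: {3,4}
'a' @ 4: {1,2,5}  ✓accept
'b' @ 5: {3,4}
'a' @ 6: {1,2,5}  ✓accept
'b' @ 7: {3,4}
'a' @ 8: {1,2,5}  ✓accept
'b' @ 9: {3,4}
'a' @ 10: {1,2,5}  ✓accept
after full input: {1,2,5}  (accept=1 in)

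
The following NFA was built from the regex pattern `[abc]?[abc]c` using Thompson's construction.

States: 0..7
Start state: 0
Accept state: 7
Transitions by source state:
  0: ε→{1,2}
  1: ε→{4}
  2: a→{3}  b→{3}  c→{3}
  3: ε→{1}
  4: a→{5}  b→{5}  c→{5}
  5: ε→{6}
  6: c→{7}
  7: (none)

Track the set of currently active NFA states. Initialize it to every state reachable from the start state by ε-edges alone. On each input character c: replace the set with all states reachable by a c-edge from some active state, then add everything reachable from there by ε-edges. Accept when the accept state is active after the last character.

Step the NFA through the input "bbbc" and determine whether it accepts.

start: ε-closure({0}) = {0,1,2,4}
'b' @ 1: {1,3,4,5,6}
'b' @ 2: {5,6}
'b' @ 3: {}  — state set empty
rest 'c' ignored (set empty)
final: {}; accept 7 not in set

Answer: REJECT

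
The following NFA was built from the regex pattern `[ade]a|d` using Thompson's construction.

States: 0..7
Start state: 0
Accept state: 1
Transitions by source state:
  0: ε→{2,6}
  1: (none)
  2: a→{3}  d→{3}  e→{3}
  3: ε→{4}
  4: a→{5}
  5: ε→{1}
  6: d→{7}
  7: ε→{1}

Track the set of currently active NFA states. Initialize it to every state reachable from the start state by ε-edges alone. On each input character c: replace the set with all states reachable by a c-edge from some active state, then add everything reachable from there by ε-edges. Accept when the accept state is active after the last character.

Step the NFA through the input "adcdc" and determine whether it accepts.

S₀ = ε-closure({0}) = {0,2,6}
'a' @ 1: {3,4}
'd' @ 2: {}  — state set empty
rest 'cdc' ignored (set empty)
after full input: {}  (accept=1 not in)

Answer: REJECT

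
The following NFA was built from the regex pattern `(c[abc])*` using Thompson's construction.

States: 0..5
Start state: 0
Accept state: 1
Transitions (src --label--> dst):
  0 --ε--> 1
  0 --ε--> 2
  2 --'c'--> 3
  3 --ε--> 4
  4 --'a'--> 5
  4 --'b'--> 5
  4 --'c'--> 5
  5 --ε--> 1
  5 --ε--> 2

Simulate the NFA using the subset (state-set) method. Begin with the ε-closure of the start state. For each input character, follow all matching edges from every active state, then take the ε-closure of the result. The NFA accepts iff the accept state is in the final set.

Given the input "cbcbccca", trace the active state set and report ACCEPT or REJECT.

Answer: ACCEPT

Steps:
start: ε-closure({0}) = {0,1,2}
'c' @ 1: {3,4}
'b' @ 2: {1,2,5}  (accept∈set)
'c' @ 3: {3,4}
'b' @ 4: {1,2,5}  (accept∈set)
'c' @ 5: {3,4}
'c' @ 6: {1,2,5}  (accept∈set)
'c' @ 7: {3,4}
'a' @ 8: {1,2,5}  (accept∈set)
final: {1,2,5}; accept 1 in set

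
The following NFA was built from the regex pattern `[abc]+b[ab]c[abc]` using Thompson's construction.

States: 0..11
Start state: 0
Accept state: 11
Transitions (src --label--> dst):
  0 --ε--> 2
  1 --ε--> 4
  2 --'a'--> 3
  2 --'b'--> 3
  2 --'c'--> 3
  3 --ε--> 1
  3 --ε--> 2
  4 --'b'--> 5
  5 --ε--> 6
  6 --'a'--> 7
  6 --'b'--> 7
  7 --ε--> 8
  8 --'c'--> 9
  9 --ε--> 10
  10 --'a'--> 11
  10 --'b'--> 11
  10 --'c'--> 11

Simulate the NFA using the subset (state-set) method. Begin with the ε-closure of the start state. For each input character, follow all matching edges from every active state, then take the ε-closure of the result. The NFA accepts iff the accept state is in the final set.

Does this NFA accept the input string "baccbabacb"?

Answer: ACCEPT

Derivation:
S₀ = ε-closure({0}) = {0,2}
'b' @ 1: {1,2,3,4}
'a' @ 2: {1,2,3,4}
'c' @ 3: {1,2,3,4}
'c' @ 4: {1,2,3,4}
'b' @ 5: {1,2,3,4,5,6}
'a' @ 6: {1,2,3,4,7,8}
'b' @ 7: {1,2,3,4,5,6}
'a' @ 8: {1,2,3,4,7,8}
'c' @ 9: {1,2,3,4,9,10}
'b' @ 10: {1,2,3,4,5,6,11}  (accept∈set)
after full input: {1,2,3,4,5,6,11}  (accept=11 in)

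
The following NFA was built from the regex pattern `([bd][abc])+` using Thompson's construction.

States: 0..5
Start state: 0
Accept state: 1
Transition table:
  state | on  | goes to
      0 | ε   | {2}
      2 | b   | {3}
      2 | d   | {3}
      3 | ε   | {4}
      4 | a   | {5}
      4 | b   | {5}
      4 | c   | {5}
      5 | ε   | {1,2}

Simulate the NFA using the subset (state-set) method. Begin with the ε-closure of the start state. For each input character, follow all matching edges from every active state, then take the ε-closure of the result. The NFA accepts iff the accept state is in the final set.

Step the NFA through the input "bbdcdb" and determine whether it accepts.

initial (ε-close {0}): {0,2}
'b' @ 1: {3,4}
'b' @ 2: {1,2,5}  (accept∈set)
'd' @ 3: {3,4}
'c' @ 4: {1,2,5}  (accept∈set)
'd' @ 5: {3,4}
'b' @ 6: {1,2,5}  (accept∈set)
end set {1,2,5} — state 1 in

Answer: ACCEPT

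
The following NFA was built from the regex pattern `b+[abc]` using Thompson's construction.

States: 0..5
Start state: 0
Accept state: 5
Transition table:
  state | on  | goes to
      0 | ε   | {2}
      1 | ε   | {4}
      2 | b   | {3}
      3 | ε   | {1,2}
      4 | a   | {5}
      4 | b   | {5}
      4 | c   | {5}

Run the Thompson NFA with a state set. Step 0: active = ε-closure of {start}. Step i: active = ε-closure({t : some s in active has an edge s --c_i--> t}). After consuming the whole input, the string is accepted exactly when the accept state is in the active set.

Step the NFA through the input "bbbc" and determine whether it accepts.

start: ε-closure({0}) = {0,2}
'b' @ 1: {1,2,3,4}
'b' @ 2: {1,2,3,4,5}  (accept∈set)
'b' @ 3: {1,2,3,4,5}  (accept∈set)
'c' @ 4: {5}  (accept∈set)
end set {5} — state 5 in

Answer: ACCEPT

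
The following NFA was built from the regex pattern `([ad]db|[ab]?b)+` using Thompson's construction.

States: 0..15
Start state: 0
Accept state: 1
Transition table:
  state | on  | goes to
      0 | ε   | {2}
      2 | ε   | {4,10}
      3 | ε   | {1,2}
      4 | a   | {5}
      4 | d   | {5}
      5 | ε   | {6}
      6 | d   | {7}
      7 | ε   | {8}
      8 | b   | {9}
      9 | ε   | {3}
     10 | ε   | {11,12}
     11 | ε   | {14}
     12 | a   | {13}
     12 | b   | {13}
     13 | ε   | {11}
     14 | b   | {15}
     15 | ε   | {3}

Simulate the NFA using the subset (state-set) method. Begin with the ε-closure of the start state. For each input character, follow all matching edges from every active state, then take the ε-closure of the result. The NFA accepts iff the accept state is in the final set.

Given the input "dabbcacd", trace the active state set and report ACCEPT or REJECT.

Answer: REJECT

Trace:
start: ε-closure({0}) = {0,2,4,10,11,12,14}
'd' @ 1: {5,6}
'a' @ 2: {}  — no active states
rest 'bbcacd' ignored (set empty)
after full input: {}  (accept=1 not in)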